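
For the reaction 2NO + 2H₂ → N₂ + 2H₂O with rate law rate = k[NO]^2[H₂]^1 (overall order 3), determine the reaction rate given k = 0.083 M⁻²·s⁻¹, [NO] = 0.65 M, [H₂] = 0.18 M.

0.006312 M/s

Step 1: The rate law is rate = k[NO]^2[H₂]^1, overall order = 2+1 = 3
Step 2: Substitute values: rate = 0.083 × (0.65)^2 × (0.18)^1
Step 3: rate = 0.083 × 0.4225 × 0.18 = 0.00631215 M/s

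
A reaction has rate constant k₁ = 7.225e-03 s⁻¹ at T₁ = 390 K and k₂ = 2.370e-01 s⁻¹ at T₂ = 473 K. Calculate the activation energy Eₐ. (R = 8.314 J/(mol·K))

64.5 kJ/mol

Step 1: Use the two-temperature Arrhenius form: ln(k₂/k₁) = -Eₐ/R × (1/T₂ - 1/T₁)
Step 2: ln(k₂/k₁) = ln(2.370e-01/7.225e-03) = ln(32.8028) = 3.49051
Step 3: 1/T₂ - 1/T₁ = 1/473 - 1/390 = -4.499377e-04 K⁻¹
Step 4: Eₐ = -R × ln(k₂/k₁) / (1/T₂ - 1/T₁) = -8.314 × 3.49051 / -4.499377e-04
Step 5: Eₐ = 6.4498e+04 J/mol = 64.5 kJ/mol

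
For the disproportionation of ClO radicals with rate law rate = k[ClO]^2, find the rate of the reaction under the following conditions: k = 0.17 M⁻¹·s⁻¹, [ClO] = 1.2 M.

0.2448 M/s

Step 1: Identify the rate law: rate = k[ClO]^2
Step 2: Substitute values: rate = 0.17 × (1.2)^2
Step 3: Calculate: rate = 0.17 × 1.44 = 0.2448 M/s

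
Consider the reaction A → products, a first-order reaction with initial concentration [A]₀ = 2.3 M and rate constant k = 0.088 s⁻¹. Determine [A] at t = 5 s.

1.481 M

Step 1: For a first-order reaction: [A] = [A]₀ × e^(-kt)
Step 2: [A] = 2.3 × e^(-0.088 × 5)
Step 3: [A] = 2.3 × e^(-0.44)
Step 4: [A] = 2.3 × 0.644036 = 1.481 M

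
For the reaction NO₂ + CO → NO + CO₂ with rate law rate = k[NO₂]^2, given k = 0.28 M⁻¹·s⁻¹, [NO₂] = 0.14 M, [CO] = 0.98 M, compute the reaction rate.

0.005488 M/s

Step 1: The rate law is rate = k[NO₂]^2
Step 2: Note that the rate does not depend on [CO] (zero order in CO).
Step 3: rate = 0.28 × (0.14)^2 = 0.005488 M/s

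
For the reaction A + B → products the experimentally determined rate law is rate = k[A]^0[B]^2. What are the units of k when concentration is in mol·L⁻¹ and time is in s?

(mol·L⁻¹)⁻¹·s⁻¹

Step 1: Overall order = 0 + 2 = 2.
Step 2: rate has units mol·L⁻¹·s⁻¹; [A]^0[B]^2 has units (mol·L⁻¹)^2.
Step 3: k = rate/([A]^0[B]^2), so units of k = (mol·L⁻¹)^(1-2)·s⁻¹ = (mol·L⁻¹)⁻¹·s⁻¹.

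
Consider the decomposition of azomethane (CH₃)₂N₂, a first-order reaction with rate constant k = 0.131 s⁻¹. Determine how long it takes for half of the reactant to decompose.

5.291 s

Step 1: For a first-order reaction, t₁/₂ = ln(2)/k
Step 2: t₁/₂ = ln(2)/0.131
Step 3: t₁/₂ = 0.6931/0.131 = 5.291 s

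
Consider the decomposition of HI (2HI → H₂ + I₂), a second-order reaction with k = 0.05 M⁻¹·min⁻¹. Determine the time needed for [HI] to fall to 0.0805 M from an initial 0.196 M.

146.4 min

Step 1: For second-order: t = (1/[HI] - 1/[HI]₀)/k
Step 2: t = (1/0.0805 - 1/0.196)/0.05
Step 3: t = (12.42 - 5.102)/0.05
Step 4: t = 7.32/0.05 = 146.4 min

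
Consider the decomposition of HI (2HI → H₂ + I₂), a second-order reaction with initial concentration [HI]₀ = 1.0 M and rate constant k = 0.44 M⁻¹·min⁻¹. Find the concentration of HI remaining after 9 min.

0.2016 M

Step 1: For a second-order reaction: 1/[HI] = 1/[HI]₀ + kt
Step 2: 1/[HI] = 1/1.0 + 0.44 × 9
Step 3: 1/[HI] = 1 + 3.96 = 4.96
Step 4: [HI] = 1/4.96 = 0.2016 M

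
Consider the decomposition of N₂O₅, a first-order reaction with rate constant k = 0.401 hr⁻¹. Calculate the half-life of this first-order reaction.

1.729 hr

Step 1: For a first-order reaction, t₁/₂ = ln(2)/k
Step 2: t₁/₂ = ln(2)/0.401
Step 3: t₁/₂ = 0.6931/0.401 = 1.729 hr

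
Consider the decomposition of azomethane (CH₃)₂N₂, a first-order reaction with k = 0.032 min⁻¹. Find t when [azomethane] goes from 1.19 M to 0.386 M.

35.18 min

Step 1: For first-order: t = ln([azomethane]₀/[azomethane])/k
Step 2: t = ln(1.19/0.386)/0.032
Step 3: t = ln(3.083)/0.032
Step 4: t = 1.126/0.032 = 35.18 min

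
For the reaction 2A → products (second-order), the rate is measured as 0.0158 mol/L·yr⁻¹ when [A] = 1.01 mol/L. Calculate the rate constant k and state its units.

0.01549 (mol/L)⁻¹·yr⁻¹

Step 1: rate = k[A]^2, so k = rate / [A]^2.
Step 2: k = 0.0158 / (1.01)^2 = 0.0158 / 1.02.
Step 3: k = 0.01549 (mol/L)⁻¹·yr⁻¹.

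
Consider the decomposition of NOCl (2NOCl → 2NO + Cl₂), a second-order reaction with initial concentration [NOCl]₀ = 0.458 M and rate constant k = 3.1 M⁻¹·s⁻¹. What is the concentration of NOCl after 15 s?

0.02054 M

Step 1: For a second-order reaction: 1/[NOCl] = 1/[NOCl]₀ + kt
Step 2: 1/[NOCl] = 1/0.458 + 3.1 × 15
Step 3: 1/[NOCl] = 2.183 + 46.5 = 48.68
Step 4: [NOCl] = 1/48.68 = 0.02054 M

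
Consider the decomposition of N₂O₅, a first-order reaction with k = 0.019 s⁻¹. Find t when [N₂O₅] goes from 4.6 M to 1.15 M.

72.96 s

Step 1: For first-order: t = ln([N₂O₅]₀/[N₂O₅])/k
Step 2: t = ln(4.6/1.15)/0.019
Step 3: t = ln(4)/0.019
Step 4: t = 1.386/0.019 = 72.96 s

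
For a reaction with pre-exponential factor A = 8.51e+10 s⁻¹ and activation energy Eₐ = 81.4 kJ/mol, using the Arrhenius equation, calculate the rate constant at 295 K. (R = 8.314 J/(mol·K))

3.28e-04 s⁻¹

Step 1: Use the Arrhenius equation: k = A × exp(-Eₐ/RT)
Step 2: Convert Eₐ to J/mol: 81.4 kJ/mol = 81400 J/mol
Step 3: Calculate the exponent: -Eₐ/(RT) = -81400/(8.314 × 295) = -33.18886
Step 4: k = 8.51e+10 × exp(-33.18886)
Step 5: k = 8.51e+10 × 3.85710e-15 = 3.2824e-04 s⁻¹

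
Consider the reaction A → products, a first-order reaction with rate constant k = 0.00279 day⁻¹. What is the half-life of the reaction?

248.4 day

Step 1: For a first-order reaction, t₁/₂ = ln(2)/k
Step 2: t₁/₂ = ln(2)/0.00279
Step 3: t₁/₂ = 0.6931/0.00279 = 248.4 day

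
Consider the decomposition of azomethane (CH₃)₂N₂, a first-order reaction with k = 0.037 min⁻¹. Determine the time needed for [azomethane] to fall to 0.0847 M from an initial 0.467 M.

46.14 min

Step 1: For first-order: t = ln([azomethane]₀/[azomethane])/k
Step 2: t = ln(0.467/0.0847)/0.037
Step 3: t = ln(5.514)/0.037
Step 4: t = 1.707/0.037 = 46.14 min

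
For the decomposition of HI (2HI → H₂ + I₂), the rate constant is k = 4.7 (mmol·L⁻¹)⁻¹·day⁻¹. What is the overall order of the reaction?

second order (2)

Step 1: The units of k for an nth-order reaction are (concentration)^(1-n)·(time)⁻¹.
Step 2: Here k has units (mmol·L⁻¹)⁻¹·day⁻¹, so the concentration exponent is -1.
Step 3: 1 - n = -1 ⇒ n = 2. The reaction is second order.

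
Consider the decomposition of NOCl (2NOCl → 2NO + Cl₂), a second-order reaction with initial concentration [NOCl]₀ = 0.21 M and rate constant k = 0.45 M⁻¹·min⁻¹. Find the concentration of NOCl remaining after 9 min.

0.1135 M

Step 1: For a second-order reaction: 1/[NOCl] = 1/[NOCl]₀ + kt
Step 2: 1/[NOCl] = 1/0.21 + 0.45 × 9
Step 3: 1/[NOCl] = 4.762 + 4.05 = 8.812
Step 4: [NOCl] = 1/8.812 = 0.1135 M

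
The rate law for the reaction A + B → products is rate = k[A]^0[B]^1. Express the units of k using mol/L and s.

s⁻¹

Step 1: Overall order = 0 + 1 = 1.
Step 2: rate has units mol/L·s⁻¹; [A]^0[B]^1 has units (mol/L)^1.
Step 3: k = rate/([A]^0[B]^1), so units of k = (mol/L)^(1-1)·s⁻¹ = s⁻¹.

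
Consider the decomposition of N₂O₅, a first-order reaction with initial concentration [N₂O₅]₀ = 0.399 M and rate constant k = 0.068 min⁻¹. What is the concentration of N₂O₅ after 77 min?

0.002123 M

Step 1: For a first-order reaction: [N₂O₅] = [N₂O₅]₀ × e^(-kt)
Step 2: [N₂O₅] = 0.399 × e^(-0.068 × 77)
Step 3: [N₂O₅] = 0.399 × e^(-5.236)
Step 4: [N₂O₅] = 0.399 × 0.0053215 = 0.002123 M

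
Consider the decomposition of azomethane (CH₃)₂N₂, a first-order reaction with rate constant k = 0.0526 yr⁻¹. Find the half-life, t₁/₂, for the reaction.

13.18 yr

Step 1: For a first-order reaction, t₁/₂ = ln(2)/k
Step 2: t₁/₂ = ln(2)/0.0526
Step 3: t₁/₂ = 0.6931/0.0526 = 13.18 yr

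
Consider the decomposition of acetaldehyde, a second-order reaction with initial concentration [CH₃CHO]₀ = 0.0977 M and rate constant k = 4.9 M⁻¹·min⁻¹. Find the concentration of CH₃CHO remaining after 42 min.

0.004629 M

Step 1: For a second-order reaction: 1/[CH₃CHO] = 1/[CH₃CHO]₀ + kt
Step 2: 1/[CH₃CHO] = 1/0.0977 + 4.9 × 42
Step 3: 1/[CH₃CHO] = 10.24 + 205.8 = 216
Step 4: [CH₃CHO] = 1/216 = 0.004629 M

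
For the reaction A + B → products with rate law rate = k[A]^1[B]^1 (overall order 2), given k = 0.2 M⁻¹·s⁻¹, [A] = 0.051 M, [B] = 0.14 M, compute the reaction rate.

0.001428 M/s

Step 1: The rate law is rate = k[A]^1[B]^1, overall order = 1+1 = 2
Step 2: Substitute values: rate = 0.2 × (0.051)^1 × (0.14)^1
Step 3: rate = 0.2 × 0.051 × 0.14 = 0.001428 M/s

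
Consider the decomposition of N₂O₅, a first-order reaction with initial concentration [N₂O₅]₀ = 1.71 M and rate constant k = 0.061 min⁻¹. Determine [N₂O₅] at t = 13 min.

0.7737 M

Step 1: For a first-order reaction: [N₂O₅] = [N₂O₅]₀ × e^(-kt)
Step 2: [N₂O₅] = 1.71 × e^(-0.061 × 13)
Step 3: [N₂O₅] = 1.71 × e^(-0.793)
Step 4: [N₂O₅] = 1.71 × 0.452485 = 0.7737 M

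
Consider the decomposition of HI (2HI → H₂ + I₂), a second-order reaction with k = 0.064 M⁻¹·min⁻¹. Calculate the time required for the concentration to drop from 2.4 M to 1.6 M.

3.255 min

Step 1: For second-order: t = (1/[HI] - 1/[HI]₀)/k
Step 2: t = (1/1.6 - 1/2.4)/0.064
Step 3: t = (0.625 - 0.4167)/0.064
Step 4: t = 0.2083/0.064 = 3.255 min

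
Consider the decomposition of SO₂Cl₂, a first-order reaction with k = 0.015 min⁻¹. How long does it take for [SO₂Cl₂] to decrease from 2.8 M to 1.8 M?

29.46 min

Step 1: For first-order: t = ln([SO₂Cl₂]₀/[SO₂Cl₂])/k
Step 2: t = ln(2.8/1.8)/0.015
Step 3: t = ln(1.556)/0.015
Step 4: t = 0.4418/0.015 = 29.46 min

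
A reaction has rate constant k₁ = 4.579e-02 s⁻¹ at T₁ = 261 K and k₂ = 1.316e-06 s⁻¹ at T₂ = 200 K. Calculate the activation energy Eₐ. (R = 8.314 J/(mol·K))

74.4 kJ/mol

Step 1: Use the two-temperature Arrhenius form: ln(k₂/k₁) = -Eₐ/R × (1/T₂ - 1/T₁)
Step 2: ln(k₂/k₁) = ln(1.316e-06/4.579e-02) = ln(2.87399e-05) = -10.4572
Step 3: 1/T₂ - 1/T₁ = 1/200 - 1/261 = 1.168582e-03 K⁻¹
Step 4: Eₐ = -R × ln(k₂/k₁) / (1/T₂ - 1/T₁) = -8.314 × -10.4572 / 1.168582e-03
Step 5: Eₐ = 7.4399e+04 J/mol = 74.4 kJ/mol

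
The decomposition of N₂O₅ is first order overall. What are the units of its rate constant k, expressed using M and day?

day⁻¹

Step 1: For overall order n, rate = k × (concentration)^n.
Step 2: Rate has units M·day⁻¹; concentration term has units M^1.
Step 3: k = rate / (concentration)^n, so units of k = M^(1-1)·day⁻¹ = day⁻¹.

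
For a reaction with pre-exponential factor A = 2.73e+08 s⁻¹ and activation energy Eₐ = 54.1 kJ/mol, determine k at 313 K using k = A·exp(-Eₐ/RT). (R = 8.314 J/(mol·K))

2.56e-01 s⁻¹

Step 1: Use the Arrhenius equation: k = A × exp(-Eₐ/RT)
Step 2: Convert Eₐ to J/mol: 54.1 kJ/mol = 54100 J/mol
Step 3: Calculate the exponent: -Eₐ/(RT) = -54100/(8.314 × 313) = -20.78945
Step 4: k = 2.73e+08 × exp(-20.78945)
Step 5: k = 2.73e+08 × 9.35958e-10 = 2.5552e-01 s⁻¹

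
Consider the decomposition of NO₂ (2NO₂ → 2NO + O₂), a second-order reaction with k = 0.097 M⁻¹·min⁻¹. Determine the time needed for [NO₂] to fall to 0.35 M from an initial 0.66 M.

13.83 min

Step 1: For second-order: t = (1/[NO₂] - 1/[NO₂]₀)/k
Step 2: t = (1/0.35 - 1/0.66)/0.097
Step 3: t = (2.857 - 1.515)/0.097
Step 4: t = 1.342/0.097 = 13.83 min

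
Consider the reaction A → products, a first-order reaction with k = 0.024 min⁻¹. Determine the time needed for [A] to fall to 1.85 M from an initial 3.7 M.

28.88 min

Step 1: For first-order: t = ln([A]₀/[A])/k
Step 2: t = ln(3.7/1.85)/0.024
Step 3: t = ln(2)/0.024
Step 4: t = 0.6931/0.024 = 28.88 min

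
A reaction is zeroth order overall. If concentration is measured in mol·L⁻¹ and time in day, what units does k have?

mol·L⁻¹·day⁻¹

Step 1: For overall order n, rate = k × (concentration)^n.
Step 2: Rate has units mol·L⁻¹·day⁻¹; concentration term has units (mol·L⁻¹)^0.
Step 3: k = rate / (concentration)^n, so units of k = (mol·L⁻¹)^(1-0)·day⁻¹ = mol·L⁻¹·day⁻¹.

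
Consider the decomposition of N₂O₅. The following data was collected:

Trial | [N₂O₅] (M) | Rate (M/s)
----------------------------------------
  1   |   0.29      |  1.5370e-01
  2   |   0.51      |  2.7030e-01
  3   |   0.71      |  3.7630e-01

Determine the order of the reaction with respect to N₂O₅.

first order (1)

Step 1: Compare trials to find order n where rate₂/rate₁ = ([N₂O₅]₂/[N₂O₅]₁)^n
Step 2: rate₂/rate₁ = 2.7030e-01/1.5370e-01 = 1.759
Step 3: [N₂O₅]₂/[N₂O₅]₁ = 0.51/0.29 = 1.759
Step 4: n = ln(1.759)/ln(1.759) = 1.00 ≈ 1
Step 5: The reaction is first order in N₂O₅.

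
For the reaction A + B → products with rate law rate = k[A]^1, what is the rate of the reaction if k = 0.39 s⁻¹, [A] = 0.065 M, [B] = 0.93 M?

0.02535 M/s

Step 1: The rate law is rate = k[A]^1
Step 2: Note that the rate does not depend on [B] (zero order in B).
Step 3: rate = 0.39 × (0.065)^1 = 0.02535 M/s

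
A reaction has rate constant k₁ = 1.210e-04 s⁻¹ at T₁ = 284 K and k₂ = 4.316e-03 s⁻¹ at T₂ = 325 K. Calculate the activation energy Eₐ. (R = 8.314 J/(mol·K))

66.9 kJ/mol

Step 1: Use the two-temperature Arrhenius form: ln(k₂/k₁) = -Eₐ/R × (1/T₂ - 1/T₁)
Step 2: ln(k₂/k₁) = ln(4.316e-03/1.210e-04) = ln(35.6694) = 3.57429
Step 3: 1/T₂ - 1/T₁ = 1/325 - 1/284 = -4.442037e-04 K⁻¹
Step 4: Eₐ = -R × ln(k₂/k₁) / (1/T₂ - 1/T₁) = -8.314 × 3.57429 / -4.442037e-04
Step 5: Eₐ = 6.6899e+04 J/mol = 66.9 kJ/mol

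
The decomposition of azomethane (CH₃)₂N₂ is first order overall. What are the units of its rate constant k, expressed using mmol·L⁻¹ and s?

s⁻¹

Step 1: For overall order n, rate = k × (concentration)^n.
Step 2: Rate has units mmol·L⁻¹·s⁻¹; concentration term has units (mmol·L⁻¹)^1.
Step 3: k = rate / (concentration)^n, so units of k = (mmol·L⁻¹)^(1-1)·s⁻¹ = s⁻¹.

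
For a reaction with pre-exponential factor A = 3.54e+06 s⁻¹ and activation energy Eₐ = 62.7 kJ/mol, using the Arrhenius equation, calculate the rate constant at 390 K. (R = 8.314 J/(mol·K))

1.42e-02 s⁻¹

Step 1: Use the Arrhenius equation: k = A × exp(-Eₐ/RT)
Step 2: Convert Eₐ to J/mol: 62.7 kJ/mol = 62700 J/mol
Step 3: Calculate the exponent: -Eₐ/(RT) = -62700/(8.314 × 390) = -19.33717
Step 4: k = 3.54e+06 × exp(-19.33717)
Step 5: k = 3.54e+06 × 3.99921e-09 = 1.4157e-02 s⁻¹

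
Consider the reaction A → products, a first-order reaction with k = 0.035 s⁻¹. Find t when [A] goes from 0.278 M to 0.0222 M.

72.22 s

Step 1: For first-order: t = ln([A]₀/[A])/k
Step 2: t = ln(0.278/0.0222)/0.035
Step 3: t = ln(12.52)/0.035
Step 4: t = 2.528/0.035 = 72.22 s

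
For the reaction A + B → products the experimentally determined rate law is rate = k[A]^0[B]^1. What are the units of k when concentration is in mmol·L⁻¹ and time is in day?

day⁻¹

Step 1: Overall order = 0 + 1 = 1.
Step 2: rate has units mmol·L⁻¹·day⁻¹; [A]^0[B]^1 has units (mmol·L⁻¹)^1.
Step 3: k = rate/([A]^0[B]^1), so units of k = (mmol·L⁻¹)^(1-1)·day⁻¹ = day⁻¹.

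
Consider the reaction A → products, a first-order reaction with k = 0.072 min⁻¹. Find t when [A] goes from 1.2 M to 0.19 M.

25.6 min

Step 1: For first-order: t = ln([A]₀/[A])/k
Step 2: t = ln(1.2/0.19)/0.072
Step 3: t = ln(6.316)/0.072
Step 4: t = 1.843/0.072 = 25.6 min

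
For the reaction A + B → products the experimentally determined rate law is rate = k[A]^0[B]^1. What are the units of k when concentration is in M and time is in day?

day⁻¹

Step 1: Overall order = 0 + 1 = 1.
Step 2: rate has units M·day⁻¹; [A]^0[B]^1 has units M^1.
Step 3: k = rate/([A]^0[B]^1), so units of k = M^(1-1)·day⁻¹ = day⁻¹.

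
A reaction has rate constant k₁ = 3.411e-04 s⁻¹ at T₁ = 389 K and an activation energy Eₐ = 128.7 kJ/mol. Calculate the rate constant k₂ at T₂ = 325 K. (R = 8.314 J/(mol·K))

1.348e-07 s⁻¹

Step 1: Use the two-temperature Arrhenius form: ln(k₂/k₁) = -Eₐ/R × (1/T₂ - 1/T₁)
Step 2: Convert Eₐ to J/mol: 128.7 kJ/mol = 128700 J/mol
Step 3: 1/T₂ - 1/T₁ = 1/325 - 1/389 = 5.062290e-04 K⁻¹
Step 4: ln(k₂/k₁) = -128700/8.314 × 5.062290e-04 = -7.83638
Step 5: k₂ = k₁ × exp(-7.83638) = 3.411e-04 × 3.95097e-04 = 1.348e-07 s⁻¹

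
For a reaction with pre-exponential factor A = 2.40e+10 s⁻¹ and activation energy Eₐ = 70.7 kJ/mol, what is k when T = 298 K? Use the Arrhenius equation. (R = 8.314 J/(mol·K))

9.71e-03 s⁻¹

Step 1: Use the Arrhenius equation: k = A × exp(-Eₐ/RT)
Step 2: Convert Eₐ to J/mol: 70.7 kJ/mol = 70700 J/mol
Step 3: Calculate the exponent: -Eₐ/(RT) = -70700/(8.314 × 298) = -28.53600
Step 4: k = 2.40e+10 × exp(-28.53600)
Step 5: k = 2.40e+10 × 4.04550e-13 = 9.7092e-03 s⁻¹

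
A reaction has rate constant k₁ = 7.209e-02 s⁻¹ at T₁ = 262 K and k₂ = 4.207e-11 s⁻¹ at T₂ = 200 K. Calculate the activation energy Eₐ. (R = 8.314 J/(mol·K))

149.4 kJ/mol

Step 1: Use the two-temperature Arrhenius form: ln(k₂/k₁) = -Eₐ/R × (1/T₂ - 1/T₁)
Step 2: ln(k₂/k₁) = ln(4.207e-11/7.209e-02) = ln(5.83576e-10) = -21.2618
Step 3: 1/T₂ - 1/T₁ = 1/200 - 1/262 = 1.183206e-03 K⁻¹
Step 4: Eₐ = -R × ln(k₂/k₁) / (1/T₂ - 1/T₁) = -8.314 × -21.2618 / 1.183206e-03
Step 5: Eₐ = 1.4940e+05 J/mol = 149.4 kJ/mol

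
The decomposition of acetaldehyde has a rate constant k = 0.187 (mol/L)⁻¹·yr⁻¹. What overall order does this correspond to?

second order (2)

Step 1: The units of k for an nth-order reaction are (concentration)^(1-n)·(time)⁻¹.
Step 2: Here k has units (mol/L)⁻¹·yr⁻¹, so the concentration exponent is -1.
Step 3: 1 - n = -1 ⇒ n = 2. The reaction is second order.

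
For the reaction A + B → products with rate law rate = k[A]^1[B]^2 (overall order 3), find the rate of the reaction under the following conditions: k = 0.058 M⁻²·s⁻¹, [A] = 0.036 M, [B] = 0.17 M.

6.034e-05 M/s

Step 1: The rate law is rate = k[A]^1[B]^2, overall order = 1+2 = 3
Step 2: Substitute values: rate = 0.058 × (0.036)^1 × (0.17)^2
Step 3: rate = 0.058 × 0.036 × 0.0289 = 6.03432e-05 M/s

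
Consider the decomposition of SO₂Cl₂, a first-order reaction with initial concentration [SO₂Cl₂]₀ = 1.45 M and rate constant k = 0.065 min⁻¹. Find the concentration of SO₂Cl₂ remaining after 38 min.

0.1226 M

Step 1: For a first-order reaction: [SO₂Cl₂] = [SO₂Cl₂]₀ × e^(-kt)
Step 2: [SO₂Cl₂] = 1.45 × e^(-0.065 × 38)
Step 3: [SO₂Cl₂] = 1.45 × e^(-2.47)
Step 4: [SO₂Cl₂] = 1.45 × 0.0845849 = 0.1226 M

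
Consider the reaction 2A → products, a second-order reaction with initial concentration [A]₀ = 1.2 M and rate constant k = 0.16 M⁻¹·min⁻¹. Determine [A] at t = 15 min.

0.3093 M

Step 1: For a second-order reaction: 1/[A] = 1/[A]₀ + kt
Step 2: 1/[A] = 1/1.2 + 0.16 × 15
Step 3: 1/[A] = 0.8333 + 2.4 = 3.233
Step 4: [A] = 1/3.233 = 0.3093 M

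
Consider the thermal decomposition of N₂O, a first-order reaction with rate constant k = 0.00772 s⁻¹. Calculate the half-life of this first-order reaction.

89.79 s

Step 1: For a first-order reaction, t₁/₂ = ln(2)/k
Step 2: t₁/₂ = ln(2)/0.00772
Step 3: t₁/₂ = 0.6931/0.00772 = 89.79 s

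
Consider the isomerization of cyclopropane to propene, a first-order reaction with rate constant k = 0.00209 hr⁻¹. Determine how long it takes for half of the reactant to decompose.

331.6 hr

Step 1: For a first-order reaction, t₁/₂ = ln(2)/k
Step 2: t₁/₂ = ln(2)/0.00209
Step 3: t₁/₂ = 0.6931/0.00209 = 331.6 hr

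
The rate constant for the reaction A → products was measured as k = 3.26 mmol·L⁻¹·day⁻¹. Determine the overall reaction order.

zeroth order (0)

Step 1: The units of k for an nth-order reaction are (concentration)^(1-n)·(time)⁻¹.
Step 2: Here k has units mmol·L⁻¹·day⁻¹, so the concentration exponent is 1.
Step 3: 1 - n = 1 ⇒ n = 0. The reaction is zeroth order.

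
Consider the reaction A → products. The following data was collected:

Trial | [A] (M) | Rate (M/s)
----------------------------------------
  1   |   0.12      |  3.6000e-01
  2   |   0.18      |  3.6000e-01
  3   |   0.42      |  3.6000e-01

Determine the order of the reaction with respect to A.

zeroth order (0)

Step 1: Compare trials - when concentration changes, rate stays constant.
Step 2: rate₂/rate₁ = 3.6000e-01/3.6000e-01 = 1
Step 3: [A]₂/[A]₁ = 0.18/0.12 = 1.5
Step 4: Since rate ratio ≈ (conc ratio)^0, the reaction is zeroth order.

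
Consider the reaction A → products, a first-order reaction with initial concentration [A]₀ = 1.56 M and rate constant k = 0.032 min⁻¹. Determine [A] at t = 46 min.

0.358 M

Step 1: For a first-order reaction: [A] = [A]₀ × e^(-kt)
Step 2: [A] = 1.56 × e^(-0.032 × 46)
Step 3: [A] = 1.56 × e^(-1.472)
Step 4: [A] = 1.56 × 0.229466 = 0.358 M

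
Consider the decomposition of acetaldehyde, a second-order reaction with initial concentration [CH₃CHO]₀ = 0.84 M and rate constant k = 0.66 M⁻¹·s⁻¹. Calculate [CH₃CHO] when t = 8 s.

0.1545 M

Step 1: For a second-order reaction: 1/[CH₃CHO] = 1/[CH₃CHO]₀ + kt
Step 2: 1/[CH₃CHO] = 1/0.84 + 0.66 × 8
Step 3: 1/[CH₃CHO] = 1.19 + 5.28 = 6.47
Step 4: [CH₃CHO] = 1/6.47 = 0.1545 M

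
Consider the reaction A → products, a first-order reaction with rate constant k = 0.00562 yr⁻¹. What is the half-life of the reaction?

123.3 yr

Step 1: For a first-order reaction, t₁/₂ = ln(2)/k
Step 2: t₁/₂ = ln(2)/0.00562
Step 3: t₁/₂ = 0.6931/0.00562 = 123.3 yr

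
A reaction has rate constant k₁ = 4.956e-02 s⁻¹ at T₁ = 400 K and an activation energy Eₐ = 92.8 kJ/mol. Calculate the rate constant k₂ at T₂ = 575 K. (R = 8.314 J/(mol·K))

2.418e+02 s⁻¹

Step 1: Use the two-temperature Arrhenius form: ln(k₂/k₁) = -Eₐ/R × (1/T₂ - 1/T₁)
Step 2: Convert Eₐ to J/mol: 92.8 kJ/mol = 92800 J/mol
Step 3: 1/T₂ - 1/T₁ = 1/575 - 1/400 = -7.608696e-04 K⁻¹
Step 4: ln(k₂/k₁) = -92800/8.314 × -7.608696e-04 = 8.49275
Step 5: k₂ = k₁ × exp(8.49275) = 4.956e-02 × 4.87927e+03 = 2.418e+02 s⁻¹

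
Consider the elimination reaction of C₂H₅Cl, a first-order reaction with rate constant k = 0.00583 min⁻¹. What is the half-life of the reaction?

118.9 min

Step 1: For a first-order reaction, t₁/₂ = ln(2)/k
Step 2: t₁/₂ = ln(2)/0.00583
Step 3: t₁/₂ = 0.6931/0.00583 = 118.9 min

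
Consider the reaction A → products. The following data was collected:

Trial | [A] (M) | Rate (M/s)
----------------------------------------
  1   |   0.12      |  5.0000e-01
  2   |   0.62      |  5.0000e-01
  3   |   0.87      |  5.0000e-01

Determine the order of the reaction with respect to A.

zeroth order (0)

Step 1: Compare trials - when concentration changes, rate stays constant.
Step 2: rate₂/rate₁ = 5.0000e-01/5.0000e-01 = 1
Step 3: [A]₂/[A]₁ = 0.62/0.12 = 5.167
Step 4: Since rate ratio ≈ (conc ratio)^0, the reaction is zeroth order.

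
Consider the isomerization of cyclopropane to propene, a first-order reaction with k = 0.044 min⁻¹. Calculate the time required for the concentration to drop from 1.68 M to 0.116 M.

60.75 min

Step 1: For first-order: t = ln([cyclopropane]₀/[cyclopropane])/k
Step 2: t = ln(1.68/0.116)/0.044
Step 3: t = ln(14.48)/0.044
Step 4: t = 2.673/0.044 = 60.75 min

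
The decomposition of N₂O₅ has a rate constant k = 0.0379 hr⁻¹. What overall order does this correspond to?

first order (1)

Step 1: The units of k for an nth-order reaction are (concentration)^(1-n)·(time)⁻¹.
Step 2: Here k has units hr⁻¹, so the concentration exponent is 0.
Step 3: 1 - n = 0 ⇒ n = 1. The reaction is first order.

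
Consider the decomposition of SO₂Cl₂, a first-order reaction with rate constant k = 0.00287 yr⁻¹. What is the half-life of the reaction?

241.5 yr

Step 1: For a first-order reaction, t₁/₂ = ln(2)/k
Step 2: t₁/₂ = ln(2)/0.00287
Step 3: t₁/₂ = 0.6931/0.00287 = 241.5 yr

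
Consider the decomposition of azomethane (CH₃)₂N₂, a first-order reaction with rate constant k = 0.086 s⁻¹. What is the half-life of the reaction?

8.06 s

Step 1: For a first-order reaction, t₁/₂ = ln(2)/k
Step 2: t₁/₂ = ln(2)/0.086
Step 3: t₁/₂ = 0.6931/0.086 = 8.06 s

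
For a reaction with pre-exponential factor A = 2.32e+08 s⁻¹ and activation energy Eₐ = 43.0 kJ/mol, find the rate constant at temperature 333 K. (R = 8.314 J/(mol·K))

4.17e+01 s⁻¹

Step 1: Use the Arrhenius equation: k = A × exp(-Eₐ/RT)
Step 2: Convert Eₐ to J/mol: 43.0 kJ/mol = 43000 J/mol
Step 3: Calculate the exponent: -Eₐ/(RT) = -43000/(8.314 × 333) = -15.53153
Step 4: k = 2.32e+08 × exp(-15.53153)
Step 5: k = 2.32e+08 × 1.79780e-07 = 4.1709e+01 s⁻¹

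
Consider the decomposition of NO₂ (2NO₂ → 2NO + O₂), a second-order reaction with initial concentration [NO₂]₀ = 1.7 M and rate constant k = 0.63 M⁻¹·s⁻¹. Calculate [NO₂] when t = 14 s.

0.1063 M

Step 1: For a second-order reaction: 1/[NO₂] = 1/[NO₂]₀ + kt
Step 2: 1/[NO₂] = 1/1.7 + 0.63 × 14
Step 3: 1/[NO₂] = 0.5882 + 8.82 = 9.408
Step 4: [NO₂] = 1/9.408 = 0.1063 M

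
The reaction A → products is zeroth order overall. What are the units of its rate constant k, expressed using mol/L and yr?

mol/L·yr⁻¹

Step 1: For overall order n, rate = k × (concentration)^n.
Step 2: Rate has units mol/L·yr⁻¹; concentration term has units (mol/L)^0.
Step 3: k = rate / (concentration)^n, so units of k = (mol/L)^(1-0)·yr⁻¹ = mol/L·yr⁻¹.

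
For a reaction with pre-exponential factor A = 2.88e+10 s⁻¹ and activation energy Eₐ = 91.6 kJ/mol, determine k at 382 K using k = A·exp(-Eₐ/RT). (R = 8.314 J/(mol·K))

8.58e-03 s⁻¹

Step 1: Use the Arrhenius equation: k = A × exp(-Eₐ/RT)
Step 2: Convert Eₐ to J/mol: 91.6 kJ/mol = 91600 J/mol
Step 3: Calculate the exponent: -Eₐ/(RT) = -91600/(8.314 × 382) = -28.84178
Step 4: k = 2.88e+10 × exp(-28.84178)
Step 5: k = 2.88e+10 × 2.97971e-13 = 8.5816e-03 s⁻¹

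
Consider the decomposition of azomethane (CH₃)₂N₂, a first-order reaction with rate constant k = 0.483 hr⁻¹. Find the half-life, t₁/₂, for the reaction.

1.435 hr

Step 1: For a first-order reaction, t₁/₂ = ln(2)/k
Step 2: t₁/₂ = ln(2)/0.483
Step 3: t₁/₂ = 0.6931/0.483 = 1.435 hr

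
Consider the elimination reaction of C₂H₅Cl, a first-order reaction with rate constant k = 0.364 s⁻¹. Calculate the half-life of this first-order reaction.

1.904 s

Step 1: For a first-order reaction, t₁/₂ = ln(2)/k
Step 2: t₁/₂ = ln(2)/0.364
Step 3: t₁/₂ = 0.6931/0.364 = 1.904 s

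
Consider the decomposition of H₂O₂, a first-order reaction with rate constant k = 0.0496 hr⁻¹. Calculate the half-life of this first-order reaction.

13.97 hr

Step 1: For a first-order reaction, t₁/₂ = ln(2)/k
Step 2: t₁/₂ = ln(2)/0.0496
Step 3: t₁/₂ = 0.6931/0.0496 = 13.97 hr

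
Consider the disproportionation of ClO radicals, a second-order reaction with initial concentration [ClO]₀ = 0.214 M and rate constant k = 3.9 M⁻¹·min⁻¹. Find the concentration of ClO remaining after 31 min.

0.007964 M

Step 1: For a second-order reaction: 1/[ClO] = 1/[ClO]₀ + kt
Step 2: 1/[ClO] = 1/0.214 + 3.9 × 31
Step 3: 1/[ClO] = 4.673 + 120.9 = 125.6
Step 4: [ClO] = 1/125.6 = 0.007964 M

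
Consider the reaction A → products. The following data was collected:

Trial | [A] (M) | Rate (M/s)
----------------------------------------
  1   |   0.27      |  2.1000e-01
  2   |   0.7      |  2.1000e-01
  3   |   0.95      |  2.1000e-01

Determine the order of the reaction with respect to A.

zeroth order (0)

Step 1: Compare trials - when concentration changes, rate stays constant.
Step 2: rate₂/rate₁ = 2.1000e-01/2.1000e-01 = 1
Step 3: [A]₂/[A]₁ = 0.7/0.27 = 2.593
Step 4: Since rate ratio ≈ (conc ratio)^0, the reaction is zeroth order.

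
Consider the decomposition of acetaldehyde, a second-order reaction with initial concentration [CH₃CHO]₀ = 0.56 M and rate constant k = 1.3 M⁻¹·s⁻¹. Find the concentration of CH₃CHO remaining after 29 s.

0.02533 M

Step 1: For a second-order reaction: 1/[CH₃CHO] = 1/[CH₃CHO]₀ + kt
Step 2: 1/[CH₃CHO] = 1/0.56 + 1.3 × 29
Step 3: 1/[CH₃CHO] = 1.786 + 37.7 = 39.49
Step 4: [CH₃CHO] = 1/39.49 = 0.02533 M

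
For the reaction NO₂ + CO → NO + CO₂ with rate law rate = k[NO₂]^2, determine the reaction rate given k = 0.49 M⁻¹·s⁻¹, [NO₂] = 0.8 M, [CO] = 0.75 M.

0.3136 M/s

Step 1: The rate law is rate = k[NO₂]^2
Step 2: Note that the rate does not depend on [CO] (zero order in CO).
Step 3: rate = 0.49 × (0.8)^2 = 0.3136 M/s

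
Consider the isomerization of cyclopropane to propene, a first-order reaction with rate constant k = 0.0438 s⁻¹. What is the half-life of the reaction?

15.83 s

Step 1: For a first-order reaction, t₁/₂ = ln(2)/k
Step 2: t₁/₂ = ln(2)/0.0438
Step 3: t₁/₂ = 0.6931/0.0438 = 15.83 s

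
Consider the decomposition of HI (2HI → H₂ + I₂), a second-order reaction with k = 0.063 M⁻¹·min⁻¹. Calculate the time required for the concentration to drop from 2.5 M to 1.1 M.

8.081 min

Step 1: For second-order: t = (1/[HI] - 1/[HI]₀)/k
Step 2: t = (1/1.1 - 1/2.5)/0.063
Step 3: t = (0.9091 - 0.4)/0.063
Step 4: t = 0.5091/0.063 = 8.081 min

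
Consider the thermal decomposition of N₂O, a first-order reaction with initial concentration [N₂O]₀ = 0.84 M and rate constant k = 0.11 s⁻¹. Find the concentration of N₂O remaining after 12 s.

0.2244 M

Step 1: For a first-order reaction: [N₂O] = [N₂O]₀ × e^(-kt)
Step 2: [N₂O] = 0.84 × e^(-0.11 × 12)
Step 3: [N₂O] = 0.84 × e^(-1.32)
Step 4: [N₂O] = 0.84 × 0.267135 = 0.2244 M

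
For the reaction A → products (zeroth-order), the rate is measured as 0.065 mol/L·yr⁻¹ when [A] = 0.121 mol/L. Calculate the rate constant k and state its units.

0.065 mol/L·yr⁻¹

Step 1: For a zeroth-order reaction, rate = k (independent of concentration).
Step 2: k = rate = 0.065 mol/L·yr⁻¹.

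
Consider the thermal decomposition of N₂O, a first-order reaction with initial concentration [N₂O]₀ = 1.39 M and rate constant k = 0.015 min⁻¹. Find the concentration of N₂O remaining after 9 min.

1.214 M

Step 1: For a first-order reaction: [N₂O] = [N₂O]₀ × e^(-kt)
Step 2: [N₂O] = 1.39 × e^(-0.015 × 9)
Step 3: [N₂O] = 1.39 × e^(-0.135)
Step 4: [N₂O] = 1.39 × 0.873716 = 1.214 M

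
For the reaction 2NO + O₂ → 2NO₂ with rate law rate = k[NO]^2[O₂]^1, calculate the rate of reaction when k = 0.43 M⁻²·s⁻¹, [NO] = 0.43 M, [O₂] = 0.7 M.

0.05565 M/s

Step 1: The rate law is rate = k[NO]^2[O₂]^1
Step 2: Substitute: rate = 0.43 × (0.43)^2 × (0.7)^1
Step 3: rate = 0.43 × 0.1849 × 0.7 = 0.0556549 M/s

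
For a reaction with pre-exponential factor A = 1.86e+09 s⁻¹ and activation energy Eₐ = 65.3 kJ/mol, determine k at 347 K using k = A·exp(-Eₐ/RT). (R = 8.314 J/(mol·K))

2.75e-01 s⁻¹

Step 1: Use the Arrhenius equation: k = A × exp(-Eₐ/RT)
Step 2: Convert Eₐ to J/mol: 65.3 kJ/mol = 65300 J/mol
Step 3: Calculate the exponent: -Eₐ/(RT) = -65300/(8.314 × 347) = -22.63464
Step 4: k = 1.86e+09 × exp(-22.63464)
Step 5: k = 1.86e+09 × 1.47877e-10 = 2.7505e-01 s⁻¹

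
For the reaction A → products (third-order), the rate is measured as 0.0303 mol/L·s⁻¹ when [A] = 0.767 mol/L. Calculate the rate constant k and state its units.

0.06715 (mol/L)⁻²·s⁻¹

Step 1: rate = k[A]^3, so k = rate / [A]^3.
Step 2: k = 0.0303 / (0.767)^3 = 0.0303 / 0.4512.
Step 3: k = 0.06715 (mol/L)⁻²·s⁻¹.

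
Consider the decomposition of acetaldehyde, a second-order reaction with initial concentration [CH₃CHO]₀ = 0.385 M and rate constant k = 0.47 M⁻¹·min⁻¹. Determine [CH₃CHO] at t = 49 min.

0.03902 M

Step 1: For a second-order reaction: 1/[CH₃CHO] = 1/[CH₃CHO]₀ + kt
Step 2: 1/[CH₃CHO] = 1/0.385 + 0.47 × 49
Step 3: 1/[CH₃CHO] = 2.597 + 23.03 = 25.63
Step 4: [CH₃CHO] = 1/25.63 = 0.03902 M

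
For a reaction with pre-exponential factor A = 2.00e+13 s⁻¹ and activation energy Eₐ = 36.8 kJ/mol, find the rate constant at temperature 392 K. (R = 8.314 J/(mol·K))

2.50e+08 s⁻¹

Step 1: Use the Arrhenius equation: k = A × exp(-Eₐ/RT)
Step 2: Convert Eₐ to J/mol: 36.8 kJ/mol = 36800 J/mol
Step 3: Calculate the exponent: -Eₐ/(RT) = -36800/(8.314 × 392) = -11.29150
Step 4: k = 2.00e+13 × exp(-11.29150)
Step 5: k = 2.00e+13 × 1.24785e-05 = 2.4957e+08 s⁻¹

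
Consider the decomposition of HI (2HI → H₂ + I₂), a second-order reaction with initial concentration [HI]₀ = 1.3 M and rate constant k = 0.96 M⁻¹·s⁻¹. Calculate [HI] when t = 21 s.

0.04778 M

Step 1: For a second-order reaction: 1/[HI] = 1/[HI]₀ + kt
Step 2: 1/[HI] = 1/1.3 + 0.96 × 21
Step 3: 1/[HI] = 0.7692 + 20.16 = 20.93
Step 4: [HI] = 1/20.93 = 0.04778 M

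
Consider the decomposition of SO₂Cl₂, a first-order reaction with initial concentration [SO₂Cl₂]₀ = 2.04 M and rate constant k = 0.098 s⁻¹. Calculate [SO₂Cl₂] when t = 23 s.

0.2142 M

Step 1: For a first-order reaction: [SO₂Cl₂] = [SO₂Cl₂]₀ × e^(-kt)
Step 2: [SO₂Cl₂] = 2.04 × e^(-0.098 × 23)
Step 3: [SO₂Cl₂] = 2.04 × e^(-2.254)
Step 4: [SO₂Cl₂] = 2.04 × 0.104978 = 0.2142 M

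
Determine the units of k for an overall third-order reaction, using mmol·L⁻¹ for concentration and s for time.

(mmol·L⁻¹)⁻²·s⁻¹

Step 1: For overall order n, rate = k × (concentration)^n.
Step 2: Rate has units mmol·L⁻¹·s⁻¹; concentration term has units (mmol·L⁻¹)^3.
Step 3: k = rate / (concentration)^n, so units of k = (mmol·L⁻¹)^(1-3)·s⁻¹ = (mmol·L⁻¹)⁻²·s⁻¹.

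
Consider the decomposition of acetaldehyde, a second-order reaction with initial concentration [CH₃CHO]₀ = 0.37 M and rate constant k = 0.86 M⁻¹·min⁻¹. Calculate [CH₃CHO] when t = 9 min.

0.09576 M

Step 1: For a second-order reaction: 1/[CH₃CHO] = 1/[CH₃CHO]₀ + kt
Step 2: 1/[CH₃CHO] = 1/0.37 + 0.86 × 9
Step 3: 1/[CH₃CHO] = 2.703 + 7.74 = 10.44
Step 4: [CH₃CHO] = 1/10.44 = 0.09576 M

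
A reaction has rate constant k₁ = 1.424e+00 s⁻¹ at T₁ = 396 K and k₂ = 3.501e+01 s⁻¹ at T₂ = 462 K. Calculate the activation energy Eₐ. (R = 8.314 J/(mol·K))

73.8 kJ/mol

Step 1: Use the two-temperature Arrhenius form: ln(k₂/k₁) = -Eₐ/R × (1/T₂ - 1/T₁)
Step 2: ln(k₂/k₁) = ln(3.501e+01/1.424e+00) = ln(24.5857) = 3.20216
Step 3: 1/T₂ - 1/T₁ = 1/462 - 1/396 = -3.607504e-04 K⁻¹
Step 4: Eₐ = -R × ln(k₂/k₁) / (1/T₂ - 1/T₁) = -8.314 × 3.20216 / -3.607504e-04
Step 5: Eₐ = 7.3798e+04 J/mol = 73.8 kJ/mol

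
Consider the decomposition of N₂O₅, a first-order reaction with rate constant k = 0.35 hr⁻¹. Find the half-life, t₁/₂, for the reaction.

1.98 hr

Step 1: For a first-order reaction, t₁/₂ = ln(2)/k
Step 2: t₁/₂ = ln(2)/0.35
Step 3: t₁/₂ = 0.6931/0.35 = 1.98 hr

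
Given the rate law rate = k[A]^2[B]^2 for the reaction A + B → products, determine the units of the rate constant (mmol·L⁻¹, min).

(mmol·L⁻¹)⁻³·min⁻¹

Step 1: Overall order = 2 + 2 = 4.
Step 2: rate has units mmol·L⁻¹·min⁻¹; [A]^2[B]^2 has units (mmol·L⁻¹)^4.
Step 3: k = rate/([A]^2[B]^2), so units of k = (mmol·L⁻¹)^(1-4)·min⁻¹ = (mmol·L⁻¹)⁻³·min⁻¹.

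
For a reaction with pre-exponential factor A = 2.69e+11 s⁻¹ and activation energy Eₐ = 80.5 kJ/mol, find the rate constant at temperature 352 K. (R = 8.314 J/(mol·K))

3.05e-01 s⁻¹

Step 1: Use the Arrhenius equation: k = A × exp(-Eₐ/RT)
Step 2: Convert Eₐ to J/mol: 80.5 kJ/mol = 80500 J/mol
Step 3: Calculate the exponent: -Eₐ/(RT) = -80500/(8.314 × 352) = -27.50700
Step 4: k = 2.69e+11 × exp(-27.50700)
Step 5: k = 2.69e+11 × 1.13204e-12 = 3.0452e-01 s⁻¹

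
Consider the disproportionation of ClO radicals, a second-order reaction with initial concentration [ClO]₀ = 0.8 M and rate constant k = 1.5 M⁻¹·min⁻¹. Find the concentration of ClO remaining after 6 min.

0.09756 M

Step 1: For a second-order reaction: 1/[ClO] = 1/[ClO]₀ + kt
Step 2: 1/[ClO] = 1/0.8 + 1.5 × 6
Step 3: 1/[ClO] = 1.25 + 9 = 10.25
Step 4: [ClO] = 1/10.25 = 0.09756 M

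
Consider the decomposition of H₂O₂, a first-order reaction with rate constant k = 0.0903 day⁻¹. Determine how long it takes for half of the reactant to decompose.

7.676 day

Step 1: For a first-order reaction, t₁/₂ = ln(2)/k
Step 2: t₁/₂ = ln(2)/0.0903
Step 3: t₁/₂ = 0.6931/0.0903 = 7.676 day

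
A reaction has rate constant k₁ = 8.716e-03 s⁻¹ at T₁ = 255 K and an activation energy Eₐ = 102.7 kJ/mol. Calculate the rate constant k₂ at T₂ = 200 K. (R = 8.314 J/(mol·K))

1.428e-08 s⁻¹

Step 1: Use the two-temperature Arrhenius form: ln(k₂/k₁) = -Eₐ/R × (1/T₂ - 1/T₁)
Step 2: Convert Eₐ to J/mol: 102.7 kJ/mol = 102700 J/mol
Step 3: 1/T₂ - 1/T₁ = 1/200 - 1/255 = 1.078431e-03 K⁻¹
Step 4: ln(k₂/k₁) = -102700/8.314 × 1.078431e-03 = -13.32149
Step 5: k₂ = k₁ × exp(-13.32149) = 8.716e-03 × 1.63889e-06 = 1.428e-08 s⁻¹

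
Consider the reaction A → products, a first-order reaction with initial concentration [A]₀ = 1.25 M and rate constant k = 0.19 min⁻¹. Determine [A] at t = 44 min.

0.0002926 M

Step 1: For a first-order reaction: [A] = [A]₀ × e^(-kt)
Step 2: [A] = 1.25 × e^(-0.19 × 44)
Step 3: [A] = 1.25 × e^(-8.36)
Step 4: [A] = 1.25 × 0.000234044 = 0.0002926 M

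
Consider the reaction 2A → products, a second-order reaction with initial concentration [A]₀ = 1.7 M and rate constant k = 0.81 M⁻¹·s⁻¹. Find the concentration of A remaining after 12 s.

0.09701 M

Step 1: For a second-order reaction: 1/[A] = 1/[A]₀ + kt
Step 2: 1/[A] = 1/1.7 + 0.81 × 12
Step 3: 1/[A] = 0.5882 + 9.72 = 10.31
Step 4: [A] = 1/10.31 = 0.09701 M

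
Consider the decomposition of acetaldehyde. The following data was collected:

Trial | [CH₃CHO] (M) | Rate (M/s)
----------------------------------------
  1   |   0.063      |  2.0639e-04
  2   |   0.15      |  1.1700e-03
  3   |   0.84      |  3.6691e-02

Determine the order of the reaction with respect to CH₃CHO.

second order (2)

Step 1: Compare trials to find order n where rate₂/rate₁ = ([CH₃CHO]₂/[CH₃CHO]₁)^n
Step 2: rate₂/rate₁ = 1.1700e-03/2.0639e-04 = 5.669
Step 3: [CH₃CHO]₂/[CH₃CHO]₁ = 0.15/0.063 = 2.381
Step 4: n = ln(5.669)/ln(2.381) = 2.00 ≈ 2
Step 5: The reaction is second order in CH₃CHO.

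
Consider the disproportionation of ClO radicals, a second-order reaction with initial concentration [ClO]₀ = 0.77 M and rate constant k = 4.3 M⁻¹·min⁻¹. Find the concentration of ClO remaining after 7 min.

0.03185 M

Step 1: For a second-order reaction: 1/[ClO] = 1/[ClO]₀ + kt
Step 2: 1/[ClO] = 1/0.77 + 4.3 × 7
Step 3: 1/[ClO] = 1.299 + 30.1 = 31.4
Step 4: [ClO] = 1/31.4 = 0.03185 M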